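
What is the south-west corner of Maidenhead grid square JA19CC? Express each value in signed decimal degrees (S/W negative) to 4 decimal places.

-80.9167, 2.1667

Field J=9, A=0: +9·20° lon, +0·10° lat → SW at lon 0°, lat -90°.
Square 1, 9: +1·2° lon, +9·1° lat → SW at lon 2°, lat -81°.
Subsquare c=2, c=2: +2·0.0833333° lon, +2·0.0416667° lat → SW at lon 2.16667°, lat -80.9167°.
latitude -80.9167, longitude 2.1667.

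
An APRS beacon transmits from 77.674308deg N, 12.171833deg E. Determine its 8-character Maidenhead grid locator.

JQ67cq01

Offset from 180°W / 90°S: lon 192.17183°, lat 167.67431°.
Field: 192.17183/20 → 9 → J, 167.67431/10 → 16 → Q; chars JQ.
Square: 12.17183/2 → 6, 7.67431/1 → 7; chars 67.
Subsquare: 0.17183/0.0833333 → 2 → c, 0.67431/0.0416667 → 16 → q; chars cq.
Extended square: 0.00517/0.00833333 → 0, 0.00764/0.00416667 → 1; chars 01.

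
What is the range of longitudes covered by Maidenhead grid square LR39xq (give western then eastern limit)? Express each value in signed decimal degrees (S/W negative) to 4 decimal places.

47.9167, 48.0000

Field L=11, R=17: +11·20° lon, +17·10° lat → SW at lon 40°, lat 80°.
Square 3, 9: +3·2° lon, +9·1° lat → SW at lon 46°, lat 89°.
Subsquare x=23, q=16: +23·0.0833333° lon, +16·0.0416667° lat → SW at lon 47.9167°, lat 89.6667°.
Cell spans 0.0833333° lon × 0.0416667° lat.
west 47.9167, east 48.0000.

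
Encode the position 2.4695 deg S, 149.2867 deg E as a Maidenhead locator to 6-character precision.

QI47pm

Offset from 180°W / 90°S: lon 329.2867°, lat 87.5305°.
Field (20°×10°, letters A–R): lon ⌊329.2867/20⌋ = 16 → Q; lat ⌊87.5305/10⌋ = 8 → I.
Square (2°×1°, digits 0–9): lon ⌊9.2867/2⌋ = 4; lat ⌊7.5305/1⌋ = 7.
Subsquare (5′×2.5′, letters a–x): lon ⌊1.2867/0.0833333⌋ = 15 → p; lat ⌊0.5305/0.0416667⌋ = 12 → m.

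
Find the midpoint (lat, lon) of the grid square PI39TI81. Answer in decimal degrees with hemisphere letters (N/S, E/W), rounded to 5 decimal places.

Field P=15, I=8: +15·20° lon, +8·10° lat → SW at lon 120°, lat -10°.
Square 3, 9: +3·2° lon, +9·1° lat → SW at lon 126°, lat -1°.
Subsquare t=19, i=8: +19·0.0833333° lon, +8·0.0416667° lat → SW at lon 127.583°, lat -0.666667°.
Extended square 8, 1: +8·0.00833333° lon, +1·0.00416667° lat → SW at lon 127.65°, lat -0.6625°.
Cell spans 0.00833333° lon × 0.00416667° lat. Centre is SW corner plus half of each.
latitude 0.66042° S, longitude 127.65417° E.

0.66042° S, 127.65417° E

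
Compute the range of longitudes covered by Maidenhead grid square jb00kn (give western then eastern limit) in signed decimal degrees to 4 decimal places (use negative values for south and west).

Field J=9, B=1: +9·20° lon, +1·10° lat → SW at lon 0°, lat -80°.
Square 0, 0: +0·2° lon, +0·1° lat → SW at lon 0°, lat -80°.
Subsquare k=10, n=13: +10·0.0833333° lon, +13·0.0416667° lat → SW at lon 0.833333°, lat -79.4583°.
Cell spans 0.0833333° lon × 0.0416667° lat.
west 0.8333, east 0.9167.

0.8333, 0.9167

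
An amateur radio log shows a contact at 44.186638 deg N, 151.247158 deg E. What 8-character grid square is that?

Offset from 180°W / 90°S: lon 331.24716°, lat 134.18664°.
Field: lon ⌊331.24716/20⌋ = 16 → Q; lat ⌊134.18664/10⌋ = 13 → N.
Square: lon ⌊11.24716/2⌋ = 5; lat ⌊4.18664/1⌋ = 4.
Subsquare: lon ⌊1.24716/0.0833333⌋ = 14 → o; lat ⌊0.18664/0.0416667⌋ = 4 → e.
Extended square: lon ⌊0.08049/0.00833333⌋ = 9; lat ⌊0.01997/0.00416667⌋ = 4.

QN54oe94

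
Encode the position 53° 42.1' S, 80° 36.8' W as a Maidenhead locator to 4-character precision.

Add 180° to longitude and 90° to latitude: 99.39, 36.30.
Field (20°×10°, letters A–R): 99.39/20 → 4 → E, 36.30/10 → 3 → D; chars ED.
Square (2°×1°, digits 0–9): 19.39/2 → 9, 6.30/1 → 6; chars 96.

ED96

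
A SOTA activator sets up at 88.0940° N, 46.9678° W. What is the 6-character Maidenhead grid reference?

GR68mc

Shift to the Maidenhead origin (180°W, 90°S): lon 133.0322, lat 178.0940.
Field: lon ⌊133.0322/20⌋ = 6 → G; lat ⌊178.0940/10⌋ = 17 → R.
Square: lon ⌊13.0322/2⌋ = 6; lat ⌊8.0940/1⌋ = 8.
Subsquare: lon ⌊1.0322/0.0833333⌋ = 12 → m; lat ⌊0.0940/0.0416667⌋ = 2 → c.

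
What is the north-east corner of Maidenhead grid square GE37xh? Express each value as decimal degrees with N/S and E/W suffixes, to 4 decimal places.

42.6667° S, 52.0000° W

Field G=6, E=4: +6·20° lon, +4·10° lat → SW at lon -60°, lat -50°.
Square 3, 7: +3·2° lon, +7·1° lat → SW at lon -54°, lat -43°.
Subsquare x=23, h=7: +23·0.0833333° lon, +7·0.0416667° lat → SW at lon -52.0833°, lat -42.7083°.
Cell spans 0.0833333° lon × 0.0416667° lat. NE corner is SW corner plus one full cell.
latitude 42.6667° S, longitude 52.0000° W.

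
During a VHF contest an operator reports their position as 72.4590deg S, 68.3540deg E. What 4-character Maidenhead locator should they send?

Shift to the Maidenhead origin (180°W, 90°S): lon 248.35, lat 17.54.
Field: lon ⌊248.35/20⌋ = 12 → M; lat ⌊17.54/10⌋ = 1 → B.
Square: lon ⌊8.35/2⌋ = 4; lat ⌊7.54/1⌋ = 7.

MB47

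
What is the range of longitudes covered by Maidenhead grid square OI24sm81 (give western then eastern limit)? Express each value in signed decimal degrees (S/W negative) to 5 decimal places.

Field O=14, I=8: +14·20° lon, +8·10° lat → SW at lon 100°, lat -10°.
Square 2, 4: +2·2° lon, +4·1° lat → SW at lon 104°, lat -6°.
Subsquare s=18, m=12: +18·0.0833333° lon, +12·0.0416667° lat → SW at lon 105.5°, lat -5.5°.
Extended square 8, 1: +8·0.00833333° lon, +1·0.00416667° lat → SW at lon 105.567°, lat -5.49583°.
Cell spans 0.00833333° lon × 0.00416667° lat.
west 105.56667, east 105.57500.

105.56667, 105.57500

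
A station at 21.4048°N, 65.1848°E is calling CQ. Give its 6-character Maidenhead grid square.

ML21oj

Add 180° to longitude and 90° to latitude: 245.1848, 111.4048.
Field: lon ⌊245.1848/20⌋ = 12 → M; lat ⌊111.4048/10⌋ = 11 → L.
Square: lon ⌊5.1848/2⌋ = 2; lat ⌊1.4048/1⌋ = 1.
Subsquare: lon ⌊1.1848/0.0833333⌋ = 14 → o; lat ⌊0.4048/0.0416667⌋ = 9 → j.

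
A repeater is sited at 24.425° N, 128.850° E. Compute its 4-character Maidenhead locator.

PL44

Shift to the Maidenhead origin (180°W, 90°S): lon 308.85, lat 114.42.
Field: 308.85/20 → 15 → P, 114.42/10 → 11 → L; chars PL.
Square: 8.85/2 → 4, 4.42/1 → 4; chars 44.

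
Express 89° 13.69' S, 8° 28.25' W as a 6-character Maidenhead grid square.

IA50ss

Shift to the Maidenhead origin (180°W, 90°S): lon 171.5292, lat 0.7718.
Field: lon ⌊171.5292/20⌋ = 8 → I; lat ⌊0.7718/10⌋ = 0 → A.
Square: lon ⌊11.5292/2⌋ = 5; lat ⌊0.7718/1⌋ = 0.
Subsquare: lon ⌊1.5292/0.0833333⌋ = 18 → s; lat ⌊0.7718/0.0416667⌋ = 18 → s.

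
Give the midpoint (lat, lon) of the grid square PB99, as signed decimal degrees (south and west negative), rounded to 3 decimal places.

Field P=15, B=1: +15·20° lon, +1·10° lat → SW at lon 120°, lat -80°.
Square 9, 9: +9·2° lon, +9·1° lat → SW at lon 138°, lat -71°.
Cell spans 2° lon × 1° lat. Centre is SW corner plus half of each.
latitude -70.500, longitude 139.000.

-70.500, 139.000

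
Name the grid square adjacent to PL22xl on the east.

Longitude subsquare x = 23; +1 → 24, wraps to 0 = a, carry into square.
Longitude square 2; +1 → 3.
The latitude characters are unchanged.

PL32al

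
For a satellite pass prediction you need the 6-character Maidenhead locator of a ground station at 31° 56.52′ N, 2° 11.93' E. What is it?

JM11cw

Add 180° to longitude and 90° to latitude: 182.1988, 121.9420.
Field: lon ⌊182.1988/20⌋ = 9 → J; lat ⌊121.9420/10⌋ = 12 → M.
Square: lon ⌊2.1988/2⌋ = 1; lat ⌊1.9420/1⌋ = 1.
Subsquare: lon ⌊0.1988/0.0833333⌋ = 2 → c; lat ⌊0.9420/0.0416667⌋ = 22 → w.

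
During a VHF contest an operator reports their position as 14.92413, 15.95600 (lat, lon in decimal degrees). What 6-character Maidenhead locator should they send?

Offset from 180°W / 90°S: lon 195.9560°, lat 104.9241°.
Field: 195.9560/20 → 9 → J, 104.9241/10 → 10 → K; chars JK.
Square: 15.9560/2 → 7, 4.9241/1 → 4; chars 74.
Subsquare: 1.9560/0.0833333 → 23 → x, 0.9241/0.0416667 → 22 → w; chars xw.

JK74xw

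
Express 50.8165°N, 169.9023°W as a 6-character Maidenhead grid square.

AO50bt

Shift to the Maidenhead origin (180°W, 90°S): lon 10.0977, lat 140.8165.
Field: 10.0977/20 → 0 → A, 140.8165/10 → 14 → O; chars AO.
Square: 10.0977/2 → 5, 0.8165/1 → 0; chars 50.
Subsquare: 0.0977/0.0833333 → 1 → b, 0.8165/0.0416667 → 19 → t; chars bt.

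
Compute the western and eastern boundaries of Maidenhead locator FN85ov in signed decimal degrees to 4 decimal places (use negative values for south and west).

Field F=5, N=13: +5·20° lon, +13·10° lat → SW at lon -80°, lat 40°.
Square 8, 5: +8·2° lon, +5·1° lat → SW at lon -64°, lat 45°.
Subsquare o=14, v=21: +14·0.0833333° lon, +21·0.0416667° lat → SW at lon -62.8333°, lat 45.875°.
Cell spans 0.0833333° lon × 0.0416667° lat.
west -62.8333, east -62.7500.

-62.8333, -62.7500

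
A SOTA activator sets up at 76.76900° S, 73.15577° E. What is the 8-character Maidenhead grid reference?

MB63nf85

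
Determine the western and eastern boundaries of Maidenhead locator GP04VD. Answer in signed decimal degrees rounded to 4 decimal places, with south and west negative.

-58.2500, -58.1667

Field G=6, P=15: +6·20° lon, +15·10° lat → SW at lon -60°, lat 60°.
Square 0, 4: +0·2° lon, +4·1° lat → SW at lon -60°, lat 64°.
Subsquare v=21, d=3: +21·0.0833333° lon, +3·0.0416667° lat → SW at lon -58.25°, lat 64.125°.
Cell spans 0.0833333° lon × 0.0416667° lat.
west -58.2500, east -58.1667.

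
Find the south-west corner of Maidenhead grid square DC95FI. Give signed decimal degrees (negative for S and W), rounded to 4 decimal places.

Field D=3, C=2: +3·20° lon, +2·10° lat → SW at lon -120°, lat -70°.
Square 9, 5: +9·2° lon, +5·1° lat → SW at lon -102°, lat -65°.
Subsquare f=5, i=8: +5·0.0833333° lon, +8·0.0416667° lat → SW at lon -101.583°, lat -64.6667°.
latitude -64.6667, longitude -101.5833.

-64.6667, -101.5833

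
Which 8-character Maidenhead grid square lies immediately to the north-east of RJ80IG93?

Longitude extended square 9; +1 → 10, wraps to 0, carry into subsquare.
Longitude subsquare i = 8; +1 → 9 = j.
Latitude extended square 3; +1 → 4.

RJ80jg04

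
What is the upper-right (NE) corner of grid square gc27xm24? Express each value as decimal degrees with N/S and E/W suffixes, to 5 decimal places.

62.47917° S, 54.05833° W

Field G=6, C=2: +6·20° lon, +2·10° lat → SW at lon -60°, lat -70°.
Square 2, 7: +2·2° lon, +7·1° lat → SW at lon -56°, lat -63°.
Subsquare x=23, m=12: +23·0.0833333° lon, +12·0.0416667° lat → SW at lon -54.0833°, lat -62.5°.
Extended square 2, 4: +2·0.00833333° lon, +4·0.00416667° lat → SW at lon -54.0667°, lat -62.4833°.
Cell spans 0.00833333° lon × 0.00416667° lat. NE corner is SW corner plus one full cell.
latitude 62.47917° S, longitude 54.05833° W.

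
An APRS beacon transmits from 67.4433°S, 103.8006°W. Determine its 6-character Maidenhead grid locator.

Shift to the Maidenhead origin (180°W, 90°S): lon 76.1994, lat 22.5567.
Field: 76.1994/20 → 3 → D, 22.5567/10 → 2 → C; chars DC.
Square: 16.1994/2 → 8, 2.5567/1 → 2; chars 82.
Subsquare: 0.1994/0.0833333 → 2 → c, 0.5567/0.0416667 → 13 → n; chars cn.

DC82cn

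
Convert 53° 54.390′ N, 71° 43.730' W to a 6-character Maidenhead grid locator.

FO43dv

Shift to the Maidenhead origin (180°W, 90°S): lon 108.2712, lat 143.9065.
Field: 108.2712/20 → 5 → F, 143.9065/10 → 14 → O; chars FO.
Square: 8.2712/2 → 4, 3.9065/1 → 3; chars 43.
Subsquare: 0.2712/0.0833333 → 3 → d, 0.9065/0.0416667 → 21 → v; chars dv.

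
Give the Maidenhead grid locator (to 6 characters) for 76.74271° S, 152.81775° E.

QB63jg

Offset from 180°W / 90°S: lon 332.8177°, lat 13.2573°.
Field: 332.8177/20 → 16 → Q, 13.2573/10 → 1 → B; chars QB.
Square: 12.8177/2 → 6, 3.2573/1 → 3; chars 63.
Subsquare: 0.8177/0.0833333 → 9 → j, 0.2573/0.0416667 → 6 → g; chars jg.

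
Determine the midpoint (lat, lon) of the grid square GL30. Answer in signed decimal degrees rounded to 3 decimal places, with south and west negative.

20.500, -53.000

Field G=6, L=11: +6·20° lon, +11·10° lat → SW at lon -60°, lat 20°.
Square 3, 0: +3·2° lon, +0·1° lat → SW at lon -54°, lat 20°.
Cell spans 2° lon × 1° lat. Centre is SW corner plus half of each.
latitude 20.500, longitude -53.000.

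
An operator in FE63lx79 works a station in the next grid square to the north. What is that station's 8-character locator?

FE64la70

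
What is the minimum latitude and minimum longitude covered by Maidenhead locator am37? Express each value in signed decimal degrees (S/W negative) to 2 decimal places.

37.00, -174.00

Field A=0, M=12: +0·20° lon, +12·10° lat → SW at lon -180°, lat 30°.
Square 3, 7: +3·2° lon, +7·1° lat → SW at lon -174°, lat 37°.
latitude 37.00, longitude -174.00.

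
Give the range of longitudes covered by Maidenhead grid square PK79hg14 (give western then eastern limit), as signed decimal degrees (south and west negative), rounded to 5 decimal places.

134.59167, 134.60000

Field P=15, K=10: +15·20° lon, +10·10° lat → SW at lon 120°, lat 10°.
Square 7, 9: +7·2° lon, +9·1° lat → SW at lon 134°, lat 19°.
Subsquare h=7, g=6: +7·0.0833333° lon, +6·0.0416667° lat → SW at lon 134.583°, lat 19.25°.
Extended square 1, 4: +1·0.00833333° lon, +4·0.00416667° lat → SW at lon 134.592°, lat 19.2667°.
Cell spans 0.00833333° lon × 0.00416667° lat.
west 134.59167, east 134.60000.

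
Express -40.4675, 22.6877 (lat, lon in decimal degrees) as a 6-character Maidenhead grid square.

Offset from 180°W / 90°S: lon 202.6877°, lat 49.5325°.
Field: 202.6877/20 → 10 → K, 49.5325/10 → 4 → E; chars KE.
Square: 2.6877/2 → 1, 9.5325/1 → 9; chars 19.
Subsquare: 0.6877/0.0833333 → 8 → i, 0.5325/0.0416667 → 12 → m; chars im.

KE19im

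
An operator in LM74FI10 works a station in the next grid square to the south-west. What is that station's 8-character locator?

LM74fh09

Longitude extended square 1; −1 → 0.
Latitude extended square 0; −1 → -1, wraps to 9, carry into subsquare.
Latitude subsquare i = 8; −1 → 7 = h.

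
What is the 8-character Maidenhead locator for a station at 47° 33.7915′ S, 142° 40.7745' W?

Offset from 180°W / 90°S: lon 37.32043°, lat 42.43681°.
Field (20°×10°, letters A–R): lon ⌊37.32043/20⌋ = 1 → B; lat ⌊42.43681/10⌋ = 4 → E.
Square (2°×1°, digits 0–9): lon ⌊17.32043/2⌋ = 8; lat ⌊2.43681/1⌋ = 2.
Subsquare (5′×2.5′, letters a–x): lon ⌊1.32043/0.0833333⌋ = 15 → p; lat ⌊0.43681/0.0416667⌋ = 10 → k.
Extended square (30″×15″, digits 0–9): lon ⌊0.07043/0.00833333⌋ = 8; lat ⌊0.02014/0.00416667⌋ = 4.

BE82pk84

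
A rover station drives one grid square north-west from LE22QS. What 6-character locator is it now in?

Longitude subsquare q = 16; −1 → 15 = p.
Latitude subsquare s = 18; +1 → 19 = t.

LE22pt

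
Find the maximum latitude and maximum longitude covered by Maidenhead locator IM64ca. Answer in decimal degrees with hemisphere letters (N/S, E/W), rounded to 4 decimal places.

34.0417° N, 7.7500° W

Field I=8, M=12: +8·20° lon, +12·10° lat → SW at lon -20°, lat 30°.
Square 6, 4: +6·2° lon, +4·1° lat → SW at lon -8°, lat 34°.
Subsquare c=2, a=0: +2·0.0833333° lon, +0·0.0416667° lat → SW at lon -7.83333°, lat 34°.
Cell spans 0.0833333° lon × 0.0416667° lat. NE corner is SW corner plus one full cell.
latitude 34.0417° N, longitude 7.7500° W.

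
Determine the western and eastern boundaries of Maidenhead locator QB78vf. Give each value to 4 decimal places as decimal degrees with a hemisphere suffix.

Field Q=16, B=1: +16·20° lon, +1·10° lat → SW at lon 140°, lat -80°.
Square 7, 8: +7·2° lon, +8·1° lat → SW at lon 154°, lat -72°.
Subsquare v=21, f=5: +21·0.0833333° lon, +5·0.0416667° lat → SW at lon 155.75°, lat -71.7917°.
Cell spans 0.0833333° lon × 0.0416667° lat.
west 155.7500° E, east 155.8333° E.

155.7500° E, 155.8333° E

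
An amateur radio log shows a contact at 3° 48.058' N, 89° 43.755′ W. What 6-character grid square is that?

EJ53dt

Add 180° to longitude and 90° to latitude: 90.2708, 93.8010.
Field: lon ⌊90.2708/20⌋ = 4 → E; lat ⌊93.8010/10⌋ = 9 → J.
Square: lon ⌊10.2708/2⌋ = 5; lat ⌊3.8010/1⌋ = 3.
Subsquare: lon ⌊0.2708/0.0833333⌋ = 3 → d; lat ⌊0.8010/0.0416667⌋ = 19 → t.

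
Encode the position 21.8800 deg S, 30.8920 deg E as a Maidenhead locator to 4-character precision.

KG58

Shift to the Maidenhead origin (180°W, 90°S): lon 210.89, lat 68.12.
Field (20°×10°, letters A–R): lon ⌊210.89/20⌋ = 10 → K; lat ⌊68.12/10⌋ = 6 → G.
Square (2°×1°, digits 0–9): lon ⌊10.89/2⌋ = 5; lat ⌊8.12/1⌋ = 8.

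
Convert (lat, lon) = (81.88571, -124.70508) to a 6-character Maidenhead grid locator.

CR71pv

Shift to the Maidenhead origin (180°W, 90°S): lon 55.2949, lat 171.8857.
Field: lon ⌊55.2949/20⌋ = 2 → C; lat ⌊171.8857/10⌋ = 17 → R.
Square: lon ⌊15.2949/2⌋ = 7; lat ⌊1.8857/1⌋ = 1.
Subsquare: lon ⌊1.2949/0.0833333⌋ = 15 → p; lat ⌊0.8857/0.0416667⌋ = 21 → v.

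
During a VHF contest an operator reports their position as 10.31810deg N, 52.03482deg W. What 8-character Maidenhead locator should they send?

GK30xh56

Offset from 180°W / 90°S: lon 127.96518°, lat 100.31810°.
Field: 127.96518/20 → 6 → G, 100.31810/10 → 10 → K; chars GK.
Square: 7.96518/2 → 3, 0.31810/1 → 0; chars 30.
Subsquare: 1.96518/0.0833333 → 23 → x, 0.31810/0.0416667 → 7 → h; chars xh.
Extended square: 0.04851/0.00833333 → 5, 0.02643/0.00416667 → 6; chars 56.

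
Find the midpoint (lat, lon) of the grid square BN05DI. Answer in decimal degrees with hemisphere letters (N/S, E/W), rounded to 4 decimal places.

Field B=1, N=13: +1·20° lon, +13·10° lat → SW at lon -160°, lat 40°.
Square 0, 5: +0·2° lon, +5·1° lat → SW at lon -160°, lat 45°.
Subsquare d=3, i=8: +3·0.0833333° lon, +8·0.0416667° lat → SW at lon -159.75°, lat 45.3333°.
Cell spans 0.0833333° lon × 0.0416667° lat. Centre is SW corner plus half of each.
latitude 45.3542° N, longitude 159.7083° W.

45.3542° N, 159.7083° W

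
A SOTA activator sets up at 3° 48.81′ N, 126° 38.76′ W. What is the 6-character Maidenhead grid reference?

CJ63qt

Offset from 180°W / 90°S: lon 53.3540°, lat 93.8135°.
Field (20°×10°, letters A–R): lon ⌊53.3540/20⌋ = 2 → C; lat ⌊93.8135/10⌋ = 9 → J.
Square (2°×1°, digits 0–9): lon ⌊13.3540/2⌋ = 6; lat ⌊3.8135/1⌋ = 3.
Subsquare (5′×2.5′, letters a–x): lon ⌊1.3540/0.0833333⌋ = 16 → q; lat ⌊0.8135/0.0416667⌋ = 19 → t.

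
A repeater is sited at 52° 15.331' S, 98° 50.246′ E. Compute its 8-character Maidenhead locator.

Offset from 180°W / 90°S: lon 278.83743°, lat 37.74448°.
Field (20°×10°, letters A–R): 278.83743/20 → 13 → N, 37.74448/10 → 3 → D; chars ND.
Square (2°×1°, digits 0–9): 18.83743/2 → 9, 7.74448/1 → 7; chars 97.
Subsquare (5′×2.5′, letters a–x): 0.83743/0.0833333 → 10 → k, 0.74448/0.0416667 → 17 → r; chars kr.
Extended square (30″×15″, digits 0–9): 0.00410/0.00833333 → 0, 0.03615/0.00416667 → 8; chars 08.

ND97kr08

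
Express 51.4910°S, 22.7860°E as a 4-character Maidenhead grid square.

KD18

Add 180° to longitude and 90° to latitude: 202.79, 38.51.
Field (20°×10°, letters A–R): lon ⌊202.79/20⌋ = 10 → K; lat ⌊38.51/10⌋ = 3 → D.
Square (2°×1°, digits 0–9): lon ⌊2.79/2⌋ = 1; lat ⌊8.51/1⌋ = 8.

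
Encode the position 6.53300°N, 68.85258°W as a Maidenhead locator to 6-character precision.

Add 180° to longitude and 90° to latitude: 111.1474, 96.5330.
Field: lon ⌊111.1474/20⌋ = 5 → F; lat ⌊96.5330/10⌋ = 9 → J.
Square: lon ⌊11.1474/2⌋ = 5; lat ⌊6.5330/1⌋ = 6.
Subsquare: lon ⌊1.1474/0.0833333⌋ = 13 → n; lat ⌊0.5330/0.0416667⌋ = 12 → m.

FJ56nm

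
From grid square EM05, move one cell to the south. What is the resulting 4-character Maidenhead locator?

EM04

Latitude square 5; −1 → 4.
The longitude characters are unchanged.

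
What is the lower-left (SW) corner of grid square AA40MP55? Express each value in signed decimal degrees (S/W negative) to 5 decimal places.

-89.35417, -170.95833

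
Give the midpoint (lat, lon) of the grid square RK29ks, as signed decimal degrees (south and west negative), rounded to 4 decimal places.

Field R=17, K=10: +17·20° lon, +10·10° lat → SW at lon 160°, lat 10°.
Square 2, 9: +2·2° lon, +9·1° lat → SW at lon 164°, lat 19°.
Subsquare k=10, s=18: +10·0.0833333° lon, +18·0.0416667° lat → SW at lon 164.833°, lat 19.75°.
Cell spans 0.0833333° lon × 0.0416667° lat. Centre is SW corner plus half of each.
latitude 19.7708, longitude 164.8750.

19.7708, 164.8750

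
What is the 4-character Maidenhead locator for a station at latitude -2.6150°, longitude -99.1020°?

EI07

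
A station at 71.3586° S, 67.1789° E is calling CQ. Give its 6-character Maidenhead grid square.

Add 180° to longitude and 90° to latitude: 247.1789, 18.6414.
Field (20°×10°, letters A–R): 247.1789/20 → 12 → M, 18.6414/10 → 1 → B; chars MB.
Square (2°×1°, digits 0–9): 7.1789/2 → 3, 8.6414/1 → 8; chars 38.
Subsquare (5′×2.5′, letters a–x): 1.1789/0.0833333 → 14 → o, 0.6414/0.0416667 → 15 → p; chars op.

MB38op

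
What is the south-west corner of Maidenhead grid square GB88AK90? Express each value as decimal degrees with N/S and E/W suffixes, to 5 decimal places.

71.58333° S, 43.92500° W

Field G=6, B=1: +6·20° lon, +1·10° lat → SW at lon -60°, lat -80°.
Square 8, 8: +8·2° lon, +8·1° lat → SW at lon -44°, lat -72°.
Subsquare a=0, k=10: +0·0.0833333° lon, +10·0.0416667° lat → SW at lon -44°, lat -71.5833°.
Extended square 9, 0: +9·0.00833333° lon, +0·0.00416667° lat → SW at lon -43.925°, lat -71.5833°.
latitude 71.58333° S, longitude 43.92500° W.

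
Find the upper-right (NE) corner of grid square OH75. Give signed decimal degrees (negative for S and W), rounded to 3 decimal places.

Field O=14, H=7: +14·20° lon, +7·10° lat → SW at lon 100°, lat -20°.
Square 7, 5: +7·2° lon, +5·1° lat → SW at lon 114°, lat -15°.
Cell spans 2° lon × 1° lat. NE corner is SW corner plus one full cell.
latitude -14.000, longitude 116.000.

-14.000, 116.000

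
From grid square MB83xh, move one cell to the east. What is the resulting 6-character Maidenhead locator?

MB93ah

Longitude subsquare x = 23; +1 → 24, wraps to 0 = a, carry into square.
Longitude square 8; +1 → 9.
The latitude characters are unchanged.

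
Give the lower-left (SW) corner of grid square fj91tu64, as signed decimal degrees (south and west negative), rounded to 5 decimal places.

Field F=5, J=9: +5·20° lon, +9·10° lat → SW at lon -80°, lat 0°.
Square 9, 1: +9·2° lon, +1·1° lat → SW at lon -62°, lat 1°.
Subsquare t=19, u=20: +19·0.0833333° lon, +20·0.0416667° lat → SW at lon -60.4167°, lat 1.83333°.
Extended square 6, 4: +6·0.00833333° lon, +4·0.00416667° lat → SW at lon -60.3667°, lat 1.85°.
latitude 1.85000, longitude -60.36667.

1.85000, -60.36667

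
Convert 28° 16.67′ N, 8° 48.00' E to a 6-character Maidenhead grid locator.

JL48jg

Add 180° to longitude and 90° to latitude: 188.8000, 118.2778.
Field: 188.8000/20 → 9 → J, 118.2778/10 → 11 → L; chars JL.
Square: 8.8000/2 → 4, 8.2778/1 → 8; chars 48.
Subsquare: 0.8000/0.0833333 → 9 → j, 0.2778/0.0416667 → 6 → g; chars jg.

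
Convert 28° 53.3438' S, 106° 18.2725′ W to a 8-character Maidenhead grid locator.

DG61uc36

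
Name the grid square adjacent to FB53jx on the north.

FB54ja

Latitude subsquare x = 23; +1 → 24, wraps to 0 = a, carry into square.
Latitude square 3; +1 → 4.
The longitude characters are unchanged.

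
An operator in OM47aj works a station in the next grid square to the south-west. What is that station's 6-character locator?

OM37xi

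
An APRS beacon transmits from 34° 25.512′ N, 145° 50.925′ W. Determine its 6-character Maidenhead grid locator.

BM74bk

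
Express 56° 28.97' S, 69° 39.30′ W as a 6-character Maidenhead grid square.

FD53em

Add 180° to longitude and 90° to latitude: 110.3450, 33.5172.
Field (20°×10°, letters A–R): 110.3450/20 → 5 → F, 33.5172/10 → 3 → D; chars FD.
Square (2°×1°, digits 0–9): 10.3450/2 → 5, 3.5172/1 → 3; chars 53.
Subsquare (5′×2.5′, letters a–x): 0.3450/0.0833333 → 4 → e, 0.5172/0.0416667 → 12 → m; chars em.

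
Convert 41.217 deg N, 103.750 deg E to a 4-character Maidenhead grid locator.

ON11

Shift to the Maidenhead origin (180°W, 90°S): lon 283.75, lat 131.22.
Field: 283.75/20 → 14 → O, 131.22/10 → 13 → N; chars ON.
Square: 3.75/2 → 1, 1.22/1 → 1; chars 11.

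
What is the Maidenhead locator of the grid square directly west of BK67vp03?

Longitude extended square 0; −1 → -1, wraps to 9, carry into subsquare.
Longitude subsquare v = 21; −1 → 20 = u.
The latitude characters are unchanged.

BK67up93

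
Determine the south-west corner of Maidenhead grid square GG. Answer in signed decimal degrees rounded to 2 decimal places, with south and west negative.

Field G=6, G=6: +6·20° lon, +6·10° lat → SW at lon -60°, lat -30°.
latitude -30.00, longitude -60.00.

-30.00, -60.00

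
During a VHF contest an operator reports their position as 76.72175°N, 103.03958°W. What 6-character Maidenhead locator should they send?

DQ86lr

Offset from 180°W / 90°S: lon 76.9604°, lat 166.7217°.
Field: lon ⌊76.9604/20⌋ = 3 → D; lat ⌊166.7217/10⌋ = 16 → Q.
Square: lon ⌊16.9604/2⌋ = 8; lat ⌊6.7217/1⌋ = 6.
Subsquare: lon ⌊0.9604/0.0833333⌋ = 11 → l; lat ⌊0.7217/0.0416667⌋ = 17 → r.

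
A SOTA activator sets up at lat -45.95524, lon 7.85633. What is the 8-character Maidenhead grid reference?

Shift to the Maidenhead origin (180°W, 90°S): lon 187.85633, lat 44.04476.
Field (20°×10°, letters A–R): 187.85633/20 → 9 → J, 44.04476/10 → 4 → E; chars JE.
Square (2°×1°, digits 0–9): 7.85633/2 → 3, 4.04476/1 → 4; chars 34.
Subsquare (5′×2.5′, letters a–x): 1.85633/0.0833333 → 22 → w, 0.04476/0.0416667 → 1 → b; chars wb.
Extended square (30″×15″, digits 0–9): 0.02300/0.00833333 → 2, 0.00309/0.00416667 → 0; chars 20.

JE34wb20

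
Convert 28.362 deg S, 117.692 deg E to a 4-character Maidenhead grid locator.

Shift to the Maidenhead origin (180°W, 90°S): lon 297.69, lat 61.64.
Field: lon ⌊297.69/20⌋ = 14 → O; lat ⌊61.64/10⌋ = 6 → G.
Square: lon ⌊17.69/2⌋ = 8; lat ⌊1.64/1⌋ = 1.

OG81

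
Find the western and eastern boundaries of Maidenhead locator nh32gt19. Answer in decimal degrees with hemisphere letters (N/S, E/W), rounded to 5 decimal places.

Field N=13, H=7: +13·20° lon, +7·10° lat → SW at lon 80°, lat -20°.
Square 3, 2: +3·2° lon, +2·1° lat → SW at lon 86°, lat -18°.
Subsquare g=6, t=19: +6·0.0833333° lon, +19·0.0416667° lat → SW at lon 86.5°, lat -17.2083°.
Extended square 1, 9: +1·0.00833333° lon, +9·0.00416667° lat → SW at lon 86.5083°, lat -17.1708°.
Cell spans 0.00833333° lon × 0.00416667° lat.
west 86.50833° E, east 86.51667° E.

86.50833° E, 86.51667° E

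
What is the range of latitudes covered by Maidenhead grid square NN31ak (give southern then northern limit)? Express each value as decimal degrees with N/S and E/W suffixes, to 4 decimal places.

41.4167° N, 41.4583° N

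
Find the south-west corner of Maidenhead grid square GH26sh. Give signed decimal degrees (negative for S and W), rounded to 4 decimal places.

-13.7083, -54.5000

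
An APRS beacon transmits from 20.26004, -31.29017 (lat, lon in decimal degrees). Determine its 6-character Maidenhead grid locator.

Shift to the Maidenhead origin (180°W, 90°S): lon 148.7098, lat 110.2600.
Field: 148.7098/20 → 7 → H, 110.2600/10 → 11 → L; chars HL.
Square: 8.7098/2 → 4, 0.2600/1 → 0; chars 40.
Subsquare: 0.7098/0.0833333 → 8 → i, 0.2600/0.0416667 → 6 → g; chars ig.

HL40ig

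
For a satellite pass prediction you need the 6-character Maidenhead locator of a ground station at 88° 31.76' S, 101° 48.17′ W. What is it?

DA91cl

Shift to the Maidenhead origin (180°W, 90°S): lon 78.1972, lat 1.4707.
Field: lon ⌊78.1972/20⌋ = 3 → D; lat ⌊1.4707/10⌋ = 0 → A.
Square: lon ⌊18.1972/2⌋ = 9; lat ⌊1.4707/1⌋ = 1.
Subsquare: lon ⌊0.1972/0.0833333⌋ = 2 → c; lat ⌊0.4707/0.0416667⌋ = 11 → l.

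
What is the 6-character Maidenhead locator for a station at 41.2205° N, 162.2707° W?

Add 180° to longitude and 90° to latitude: 17.7293, 131.2205.
Field (20°×10°, letters A–R): lon ⌊17.7293/20⌋ = 0 → A; lat ⌊131.2205/10⌋ = 13 → N.
Square (2°×1°, digits 0–9): lon ⌊17.7293/2⌋ = 8; lat ⌊1.2205/1⌋ = 1.
Subsquare (5′×2.5′, letters a–x): lon ⌊1.7293/0.0833333⌋ = 20 → u; lat ⌊0.2205/0.0416667⌋ = 5 → f.

AN81uf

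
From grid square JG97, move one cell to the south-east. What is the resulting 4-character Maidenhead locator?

KG06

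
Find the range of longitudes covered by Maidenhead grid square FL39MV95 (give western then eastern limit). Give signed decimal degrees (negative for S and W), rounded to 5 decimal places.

Field F=5, L=11: +5·20° lon, +11·10° lat → SW at lon -80°, lat 20°.
Square 3, 9: +3·2° lon, +9·1° lat → SW at lon -74°, lat 29°.
Subsquare m=12, v=21: +12·0.0833333° lon, +21·0.0416667° lat → SW at lon -73°, lat 29.875°.
Extended square 9, 5: +9·0.00833333° lon, +5·0.00416667° lat → SW at lon -72.925°, lat 29.8958°.
Cell spans 0.00833333° lon × 0.00416667° lat.
west -72.92500, east -72.91667.

-72.92500, -72.91667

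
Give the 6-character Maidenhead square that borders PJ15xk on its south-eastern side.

Longitude subsquare x = 23; +1 → 24, wraps to 0 = a, carry into square.
Longitude square 1; +1 → 2.
Latitude subsquare k = 10; −1 → 9 = j.

PJ25aj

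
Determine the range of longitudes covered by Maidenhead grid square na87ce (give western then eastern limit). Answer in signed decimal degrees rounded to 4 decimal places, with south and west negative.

Field N=13, A=0: +13·20° lon, +0·10° lat → SW at lon 80°, lat -90°.
Square 8, 7: +8·2° lon, +7·1° lat → SW at lon 96°, lat -83°.
Subsquare c=2, e=4: +2·0.0833333° lon, +4·0.0416667° lat → SW at lon 96.1667°, lat -82.8333°.
Cell spans 0.0833333° lon × 0.0416667° lat.
west 96.1667, east 96.2500.

96.1667, 96.2500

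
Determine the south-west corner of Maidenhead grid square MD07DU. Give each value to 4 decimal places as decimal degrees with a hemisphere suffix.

52.1667° S, 60.2500° E

Field M=12, D=3: +12·20° lon, +3·10° lat → SW at lon 60°, lat -60°.
Square 0, 7: +0·2° lon, +7·1° lat → SW at lon 60°, lat -53°.
Subsquare d=3, u=20: +3·0.0833333° lon, +20·0.0416667° lat → SW at lon 60.25°, lat -52.1667°.
latitude 52.1667° S, longitude 60.2500° E.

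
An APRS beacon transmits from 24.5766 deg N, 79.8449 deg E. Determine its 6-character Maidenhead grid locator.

Offset from 180°W / 90°S: lon 259.8449°, lat 114.5766°.
Field: 259.8449/20 → 12 → M, 114.5766/10 → 11 → L; chars ML.
Square: 19.8449/2 → 9, 4.5766/1 → 4; chars 94.
Subsquare: 1.8449/0.0833333 → 22 → w, 0.5766/0.0416667 → 13 → n; chars wn.

ML94wn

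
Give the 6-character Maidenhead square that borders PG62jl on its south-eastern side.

Longitude subsquare j = 9; +1 → 10 = k.
Latitude subsquare l = 11; −1 → 10 = k.

PG62kk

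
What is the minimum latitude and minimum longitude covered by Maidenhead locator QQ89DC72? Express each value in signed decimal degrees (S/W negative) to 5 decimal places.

79.09167, 156.30833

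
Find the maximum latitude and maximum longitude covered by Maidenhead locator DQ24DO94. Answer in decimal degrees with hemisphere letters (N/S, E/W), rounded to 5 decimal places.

74.60417° N, 115.66667° W

Field D=3, Q=16: +3·20° lon, +16·10° lat → SW at lon -120°, lat 70°.
Square 2, 4: +2·2° lon, +4·1° lat → SW at lon -116°, lat 74°.
Subsquare d=3, o=14: +3·0.0833333° lon, +14·0.0416667° lat → SW at lon -115.75°, lat 74.5833°.
Extended square 9, 4: +9·0.00833333° lon, +4·0.00416667° lat → SW at lon -115.675°, lat 74.6°.
Cell spans 0.00833333° lon × 0.00416667° lat. NE corner is SW corner plus one full cell.
latitude 74.60417° N, longitude 115.66667° W.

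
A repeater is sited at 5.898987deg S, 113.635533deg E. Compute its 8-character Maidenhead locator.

OI64tc64

Add 180° to longitude and 90° to latitude: 293.63553, 84.10101.
Field: lon ⌊293.63553/20⌋ = 14 → O; lat ⌊84.10101/10⌋ = 8 → I.
Square: lon ⌊13.63553/2⌋ = 6; lat ⌊4.10101/1⌋ = 4.
Subsquare: lon ⌊1.63553/0.0833333⌋ = 19 → t; lat ⌊0.10101/0.0416667⌋ = 2 → c.
Extended square: lon ⌊0.05220/0.00833333⌋ = 6; lat ⌊0.01768/0.00416667⌋ = 4.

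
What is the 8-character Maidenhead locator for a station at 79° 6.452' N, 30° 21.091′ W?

HQ49tc75

Shift to the Maidenhead origin (180°W, 90°S): lon 149.64848, lat 169.10753.
Field: lon ⌊149.64848/20⌋ = 7 → H; lat ⌊169.10753/10⌋ = 16 → Q.
Square: lon ⌊9.64848/2⌋ = 4; lat ⌊9.10753/1⌋ = 9.
Subsquare: lon ⌊1.64848/0.0833333⌋ = 19 → t; lat ⌊0.10753/0.0416667⌋ = 2 → c.
Extended square: lon ⌊0.06515/0.00833333⌋ = 7; lat ⌊0.02420/0.00416667⌋ = 5.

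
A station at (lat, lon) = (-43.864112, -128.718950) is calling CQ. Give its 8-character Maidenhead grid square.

CE56pd32

Add 180° to longitude and 90° to latitude: 51.28105, 46.13589.
Field: 51.28105/20 → 2 → C, 46.13589/10 → 4 → E; chars CE.
Square: 11.28105/2 → 5, 6.13589/1 → 6; chars 56.
Subsquare: 1.28105/0.0833333 → 15 → p, 0.13589/0.0416667 → 3 → d; chars pd.
Extended square: 0.03105/0.00833333 → 3, 0.01089/0.00416667 → 2; chars 32.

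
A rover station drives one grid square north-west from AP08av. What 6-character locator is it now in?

RP98xw

Longitude subsquare a = 0; −1 → -1, wraps to 23 = x, carry into square.
Longitude square 0; −1 → -1, wraps to 9, carry into field.
Longitude field A = 0; −1 → -1, wraps to 17 = R, wrapping around the antimeridian.
Latitude subsquare v = 21; +1 → 22 = w.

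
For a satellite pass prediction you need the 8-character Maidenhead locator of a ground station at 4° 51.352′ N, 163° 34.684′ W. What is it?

Offset from 180°W / 90°S: lon 16.42193°, lat 94.85587°.
Field: lon ⌊16.42193/20⌋ = 0 → A; lat ⌊94.85587/10⌋ = 9 → J.
Square: lon ⌊16.42193/2⌋ = 8; lat ⌊4.85587/1⌋ = 4.
Subsquare: lon ⌊0.42193/0.0833333⌋ = 5 → f; lat ⌊0.85587/0.0416667⌋ = 20 → u.
Extended square: lon ⌊0.00527/0.00833333⌋ = 0; lat ⌊0.02253/0.00416667⌋ = 5.

AJ84fu05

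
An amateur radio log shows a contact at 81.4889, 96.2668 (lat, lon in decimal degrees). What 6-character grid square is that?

Offset from 180°W / 90°S: lon 276.2668°, lat 171.4889°.
Field (20°×10°, letters A–R): lon ⌊276.2668/20⌋ = 13 → N; lat ⌊171.4889/10⌋ = 17 → R.
Square (2°×1°, digits 0–9): lon ⌊16.2668/2⌋ = 8; lat ⌊1.4889/1⌋ = 1.
Subsquare (5′×2.5′, letters a–x): lon ⌊0.2668/0.0833333⌋ = 3 → d; lat ⌊0.4889/0.0416667⌋ = 11 → l.

NR81dl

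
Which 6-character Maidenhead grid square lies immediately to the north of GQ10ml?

Latitude subsquare l = 11; +1 → 12 = m.
The longitude characters are unchanged.

GQ10mm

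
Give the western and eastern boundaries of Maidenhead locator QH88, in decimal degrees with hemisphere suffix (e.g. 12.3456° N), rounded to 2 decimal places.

Field Q=16, H=7: +16·20° lon, +7·10° lat → SW at lon 140°, lat -20°.
Square 8, 8: +8·2° lon, +8·1° lat → SW at lon 156°, lat -12°.
Cell spans 2° lon × 1° lat.
west 156.00° E, east 158.00° E.

156.00° E, 158.00° E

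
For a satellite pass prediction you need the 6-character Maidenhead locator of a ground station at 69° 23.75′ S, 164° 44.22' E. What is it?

RC20io

Offset from 180°W / 90°S: lon 344.7370°, lat 20.6042°.
Field (20°×10°, letters A–R): lon ⌊344.7370/20⌋ = 17 → R; lat ⌊20.6042/10⌋ = 2 → C.
Square (2°×1°, digits 0–9): lon ⌊4.7370/2⌋ = 2; lat ⌊0.6042/1⌋ = 0.
Subsquare (5′×2.5′, letters a–x): lon ⌊0.7370/0.0833333⌋ = 8 → i; lat ⌊0.6042/0.0416667⌋ = 14 → o.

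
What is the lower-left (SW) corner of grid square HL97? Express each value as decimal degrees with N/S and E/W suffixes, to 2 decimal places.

27.00° N, 22.00° W

Field H=7, L=11: +7·20° lon, +11·10° lat → SW at lon -40°, lat 20°.
Square 9, 7: +9·2° lon, +7·1° lat → SW at lon -22°, lat 27°.
latitude 27.00° N, longitude 22.00° W.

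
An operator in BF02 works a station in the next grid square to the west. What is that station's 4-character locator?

AF92

Longitude square 0; −1 → -1, wraps to 9, carry into field.
Longitude field B = 1; −1 → 0 = A.
The latitude characters are unchanged.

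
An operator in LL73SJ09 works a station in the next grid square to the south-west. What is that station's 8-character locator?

Longitude extended square 0; −1 → -1, wraps to 9, carry into subsquare.
Longitude subsquare s = 18; −1 → 17 = r.
Latitude extended square 9; −1 → 8.

LL73rj98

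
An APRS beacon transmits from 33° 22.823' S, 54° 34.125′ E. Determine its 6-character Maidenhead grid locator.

LF76go

Add 180° to longitude and 90° to latitude: 234.5687, 56.6196.
Field: lon ⌊234.5687/20⌋ = 11 → L; lat ⌊56.6196/10⌋ = 5 → F.
Square: lon ⌊14.5687/2⌋ = 7; lat ⌊6.6196/1⌋ = 6.
Subsquare: lon ⌊0.5687/0.0833333⌋ = 6 → g; lat ⌊0.6196/0.0416667⌋ = 14 → o.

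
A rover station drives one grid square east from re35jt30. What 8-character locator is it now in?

RE35jt40

Longitude extended square 3; +1 → 4.
The latitude characters are unchanged.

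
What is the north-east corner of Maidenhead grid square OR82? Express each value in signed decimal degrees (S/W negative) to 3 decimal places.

83.000, 118.000

Field O=14, R=17: +14·20° lon, +17·10° lat → SW at lon 100°, lat 80°.
Square 8, 2: +8·2° lon, +2·1° lat → SW at lon 116°, lat 82°.
Cell spans 2° lon × 1° lat. NE corner is SW corner plus one full cell.
latitude 83.000, longitude 118.000.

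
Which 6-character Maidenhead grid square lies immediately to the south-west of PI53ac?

PI43xb

Longitude subsquare a = 0; −1 → -1, wraps to 23 = x, carry into square.
Longitude square 5; −1 → 4.
Latitude subsquare c = 2; −1 → 1 = b.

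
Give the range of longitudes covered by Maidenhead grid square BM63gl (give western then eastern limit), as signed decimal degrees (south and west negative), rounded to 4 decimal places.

Field B=1, M=12: +1·20° lon, +12·10° lat → SW at lon -160°, lat 30°.
Square 6, 3: +6·2° lon, +3·1° lat → SW at lon -148°, lat 33°.
Subsquare g=6, l=11: +6·0.0833333° lon, +11·0.0416667° lat → SW at lon -147.5°, lat 33.4583°.
Cell spans 0.0833333° lon × 0.0416667° lat.
west -147.5000, east -147.4167.

-147.5000, -147.4167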